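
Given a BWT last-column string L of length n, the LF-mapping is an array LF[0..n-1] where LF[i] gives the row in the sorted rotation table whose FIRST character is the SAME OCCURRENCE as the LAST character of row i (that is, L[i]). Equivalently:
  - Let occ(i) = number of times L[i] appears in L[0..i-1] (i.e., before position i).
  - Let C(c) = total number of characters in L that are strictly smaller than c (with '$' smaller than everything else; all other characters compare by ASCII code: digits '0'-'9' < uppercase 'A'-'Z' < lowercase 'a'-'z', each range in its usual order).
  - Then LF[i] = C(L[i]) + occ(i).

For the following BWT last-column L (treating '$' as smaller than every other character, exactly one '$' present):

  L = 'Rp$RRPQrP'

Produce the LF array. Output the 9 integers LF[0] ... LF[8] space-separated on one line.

Char counts: '$':1, 'P':2, 'Q':1, 'R':3, 'p':1, 'r':1
C (first-col start): C('$')=0, C('P')=1, C('Q')=3, C('R')=4, C('p')=7, C('r')=8
L[0]='R': occ=0, LF[0]=C('R')+0=4+0=4
L[1]='p': occ=0, LF[1]=C('p')+0=7+0=7
L[2]='$': occ=0, LF[2]=C('$')+0=0+0=0
L[3]='R': occ=1, LF[3]=C('R')+1=4+1=5
L[4]='R': occ=2, LF[4]=C('R')+2=4+2=6
L[5]='P': occ=0, LF[5]=C('P')+0=1+0=1
L[6]='Q': occ=0, LF[6]=C('Q')+0=3+0=3
L[7]='r': occ=0, LF[7]=C('r')+0=8+0=8
L[8]='P': occ=1, LF[8]=C('P')+1=1+1=2

Answer: 4 7 0 5 6 1 3 8 2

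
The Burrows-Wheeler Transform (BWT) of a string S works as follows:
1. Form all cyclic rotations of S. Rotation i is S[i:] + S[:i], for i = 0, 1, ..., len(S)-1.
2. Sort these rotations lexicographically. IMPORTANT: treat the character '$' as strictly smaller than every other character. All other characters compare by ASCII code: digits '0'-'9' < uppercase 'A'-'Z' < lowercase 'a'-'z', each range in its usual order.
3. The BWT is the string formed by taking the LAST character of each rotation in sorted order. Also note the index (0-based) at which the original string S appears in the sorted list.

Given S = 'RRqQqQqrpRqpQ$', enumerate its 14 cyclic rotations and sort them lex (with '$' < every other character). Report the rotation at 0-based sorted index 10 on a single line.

Answer: qQqrpRqpQ$RRqQ

Derivation:
All 14 rotations (rotation i = S[i:]+S[:i]):
  rot[0] = RRqQqQqrpRqpQ$
  rot[1] = RqQqQqrpRqpQ$R
  rot[2] = qQqQqrpRqpQ$RR
  rot[3] = QqQqrpRqpQ$RRq
  rot[4] = qQqrpRqpQ$RRqQ
  rot[5] = QqrpRqpQ$RRqQq
  rot[6] = qrpRqpQ$RRqQqQ
  rot[7] = rpRqpQ$RRqQqQq
  rot[8] = pRqpQ$RRqQqQqr
  rot[9] = RqpQ$RRqQqQqrp
  rot[10] = qpQ$RRqQqQqrpR
  rot[11] = pQ$RRqQqQqrpRq
  rot[12] = Q$RRqQqQqrpRqp
  rot[13] = $RRqQqQqrpRqpQ
Sorted (with $ < everything):
  sorted[0] = $RRqQqQqrpRqpQ
  sorted[1] = Q$RRqQqQqrpRqp
  sorted[2] = QqQqrpRqpQ$RRq
  sorted[3] = QqrpRqpQ$RRqQq
  sorted[4] = RRqQqQqrpRqpQ$
  sorted[5] = RqQqQqrpRqpQ$R
  sorted[6] = RqpQ$RRqQqQqrp
  sorted[7] = pQ$RRqQqQqrpRq
  sorted[8] = pRqpQ$RRqQqQqr
  sorted[9] = qQqQqrpRqpQ$RR
  sorted[10] = qQqrpRqpQ$RRqQ
  sorted[11] = qpQ$RRqQqQqrpR
  sorted[12] = qrpRqpQ$RRqQqQ
  sorted[13] = rpRqpQ$RRqQqQq
sorted[10] = qQqrpRqpQ$RRqQ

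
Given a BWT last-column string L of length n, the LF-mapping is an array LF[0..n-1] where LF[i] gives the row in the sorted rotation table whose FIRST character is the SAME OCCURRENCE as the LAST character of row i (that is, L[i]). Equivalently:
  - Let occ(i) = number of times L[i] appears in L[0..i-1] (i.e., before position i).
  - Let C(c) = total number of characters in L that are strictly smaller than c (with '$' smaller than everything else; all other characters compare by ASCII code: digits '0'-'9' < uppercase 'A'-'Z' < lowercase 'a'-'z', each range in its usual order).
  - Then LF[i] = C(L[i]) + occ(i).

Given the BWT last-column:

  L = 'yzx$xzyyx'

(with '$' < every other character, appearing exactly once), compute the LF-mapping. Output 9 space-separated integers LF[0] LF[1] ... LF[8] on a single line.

Char counts: '$':1, 'x':3, 'y':3, 'z':2
C (first-col start): C('$')=0, C('x')=1, C('y')=4, C('z')=7
L[0]='y': occ=0, LF[0]=C('y')+0=4+0=4
L[1]='z': occ=0, LF[1]=C('z')+0=7+0=7
L[2]='x': occ=0, LF[2]=C('x')+0=1+0=1
L[3]='$': occ=0, LF[3]=C('$')+0=0+0=0
L[4]='x': occ=1, LF[4]=C('x')+1=1+1=2
L[5]='z': occ=1, LF[5]=C('z')+1=7+1=8
L[6]='y': occ=1, LF[6]=C('y')+1=4+1=5
L[7]='y': occ=2, LF[7]=C('y')+2=4+2=6
L[8]='x': occ=2, LF[8]=C('x')+2=1+2=3

Answer: 4 7 1 0 2 8 5 6 3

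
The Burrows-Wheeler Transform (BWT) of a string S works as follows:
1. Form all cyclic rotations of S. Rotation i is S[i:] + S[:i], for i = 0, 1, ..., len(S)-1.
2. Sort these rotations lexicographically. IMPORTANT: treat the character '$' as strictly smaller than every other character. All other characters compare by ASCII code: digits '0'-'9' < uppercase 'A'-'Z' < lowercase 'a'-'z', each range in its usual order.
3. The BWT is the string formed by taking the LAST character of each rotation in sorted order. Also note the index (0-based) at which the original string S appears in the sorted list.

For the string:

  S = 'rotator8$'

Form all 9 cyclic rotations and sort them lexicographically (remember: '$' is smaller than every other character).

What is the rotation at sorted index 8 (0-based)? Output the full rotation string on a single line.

All 9 rotations (rotation i = S[i:]+S[:i]):
  rot[0] = rotator8$
  rot[1] = otator8$r
  rot[2] = tator8$ro
  rot[3] = ator8$rot
  rot[4] = tor8$rota
  rot[5] = or8$rotat
  rot[6] = r8$rotato
  rot[7] = 8$rotator
  rot[8] = $rotator8
Sorted (with $ < everything):
  sorted[0] = $rotator8
  sorted[1] = 8$rotator
  sorted[2] = ator8$rot
  sorted[3] = or8$rotat
  sorted[4] = otator8$r
  sorted[5] = r8$rotato
  sorted[6] = rotator8$
  sorted[7] = tator8$ro
  sorted[8] = tor8$rota
sorted[8] = tor8$rota

Answer: tor8$rota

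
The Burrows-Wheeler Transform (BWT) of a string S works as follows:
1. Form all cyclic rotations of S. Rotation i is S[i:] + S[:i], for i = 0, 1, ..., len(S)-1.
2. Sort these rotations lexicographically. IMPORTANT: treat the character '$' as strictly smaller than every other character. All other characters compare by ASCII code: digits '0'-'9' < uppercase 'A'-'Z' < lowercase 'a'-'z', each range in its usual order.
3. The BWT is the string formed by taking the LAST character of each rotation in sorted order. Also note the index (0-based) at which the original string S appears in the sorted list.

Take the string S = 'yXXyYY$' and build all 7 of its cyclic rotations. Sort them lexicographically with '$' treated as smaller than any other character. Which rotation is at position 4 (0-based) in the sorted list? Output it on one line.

Answer: YY$yXXy

Derivation:
All 7 rotations (rotation i = S[i:]+S[:i]):
  rot[0] = yXXyYY$
  rot[1] = XXyYY$y
  rot[2] = XyYY$yX
  rot[3] = yYY$yXX
  rot[4] = YY$yXXy
  rot[5] = Y$yXXyY
  rot[6] = $yXXyYY
Sorted (with $ < everything):
  sorted[0] = $yXXyYY
  sorted[1] = XXyYY$y
  sorted[2] = XyYY$yX
  sorted[3] = Y$yXXyY
  sorted[4] = YY$yXXy
  sorted[5] = yXXyYY$
  sorted[6] = yYY$yXX
sorted[4] = YY$yXXy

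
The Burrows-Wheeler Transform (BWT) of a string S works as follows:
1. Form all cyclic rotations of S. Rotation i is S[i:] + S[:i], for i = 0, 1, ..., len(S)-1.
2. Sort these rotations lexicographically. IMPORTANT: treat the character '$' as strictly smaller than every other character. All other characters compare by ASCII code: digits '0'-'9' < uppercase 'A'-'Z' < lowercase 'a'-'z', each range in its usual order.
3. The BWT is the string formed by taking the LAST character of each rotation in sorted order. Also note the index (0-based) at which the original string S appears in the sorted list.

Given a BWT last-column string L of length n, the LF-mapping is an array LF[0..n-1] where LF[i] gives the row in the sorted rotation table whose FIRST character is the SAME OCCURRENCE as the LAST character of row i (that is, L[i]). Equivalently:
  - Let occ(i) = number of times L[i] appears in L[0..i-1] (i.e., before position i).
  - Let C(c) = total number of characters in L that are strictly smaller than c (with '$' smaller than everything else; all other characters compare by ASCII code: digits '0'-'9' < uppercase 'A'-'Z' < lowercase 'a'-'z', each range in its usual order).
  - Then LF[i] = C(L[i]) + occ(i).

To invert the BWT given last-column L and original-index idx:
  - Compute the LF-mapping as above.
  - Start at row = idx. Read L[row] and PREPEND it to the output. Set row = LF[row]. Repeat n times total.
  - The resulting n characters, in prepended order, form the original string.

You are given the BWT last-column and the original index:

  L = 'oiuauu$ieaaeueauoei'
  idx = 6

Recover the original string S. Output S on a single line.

Answer: eiuuauaiaaieoueeuo$

Derivation:
LF mapping: 12 9 14 1 15 16 0 10 5 2 3 6 17 7 4 18 13 8 11
Walk LF starting at row 6, prepending L[row]:
  step 1: row=6, L[6]='$', prepend. Next row=LF[6]=0
  step 2: row=0, L[0]='o', prepend. Next row=LF[0]=12
  step 3: row=12, L[12]='u', prepend. Next row=LF[12]=17
  step 4: row=17, L[17]='e', prepend. Next row=LF[17]=8
  step 5: row=8, L[8]='e', prepend. Next row=LF[8]=5
  step 6: row=5, L[5]='u', prepend. Next row=LF[5]=16
  step 7: row=16, L[16]='o', prepend. Next row=LF[16]=13
  step 8: row=13, L[13]='e', prepend. Next row=LF[13]=7
  step 9: row=7, L[7]='i', prepend. Next row=LF[7]=10
  step 10: row=10, L[10]='a', prepend. Next row=LF[10]=3
  step 11: row=3, L[3]='a', prepend. Next row=LF[3]=1
  step 12: row=1, L[1]='i', prepend. Next row=LF[1]=9
  step 13: row=9, L[9]='a', prepend. Next row=LF[9]=2
  step 14: row=2, L[2]='u', prepend. Next row=LF[2]=14
  step 15: row=14, L[14]='a', prepend. Next row=LF[14]=4
  step 16: row=4, L[4]='u', prepend. Next row=LF[4]=15
  step 17: row=15, L[15]='u', prepend. Next row=LF[15]=18
  step 18: row=18, L[18]='i', prepend. Next row=LF[18]=11
  step 19: row=11, L[11]='e', prepend. Next row=LF[11]=6
Reversed output: eiuuauaiaaieoueeuo$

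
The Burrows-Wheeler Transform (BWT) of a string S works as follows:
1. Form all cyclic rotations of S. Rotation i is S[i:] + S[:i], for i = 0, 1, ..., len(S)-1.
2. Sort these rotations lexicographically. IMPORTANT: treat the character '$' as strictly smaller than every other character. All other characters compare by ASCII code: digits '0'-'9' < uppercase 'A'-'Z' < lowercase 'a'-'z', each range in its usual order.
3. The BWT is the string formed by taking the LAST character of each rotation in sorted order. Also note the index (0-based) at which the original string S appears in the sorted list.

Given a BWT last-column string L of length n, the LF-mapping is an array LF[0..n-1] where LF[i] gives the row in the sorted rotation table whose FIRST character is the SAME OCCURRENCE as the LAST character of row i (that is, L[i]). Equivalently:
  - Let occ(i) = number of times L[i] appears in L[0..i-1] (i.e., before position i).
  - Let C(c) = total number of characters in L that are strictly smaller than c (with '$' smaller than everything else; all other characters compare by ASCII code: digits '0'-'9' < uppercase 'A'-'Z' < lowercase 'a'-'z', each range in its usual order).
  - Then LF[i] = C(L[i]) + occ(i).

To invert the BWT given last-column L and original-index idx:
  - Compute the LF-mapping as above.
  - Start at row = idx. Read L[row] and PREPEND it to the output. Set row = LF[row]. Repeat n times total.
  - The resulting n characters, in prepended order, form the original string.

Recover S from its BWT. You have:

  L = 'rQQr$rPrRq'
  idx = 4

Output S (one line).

LF mapping: 6 2 3 7 0 8 1 9 4 5
Walk LF starting at row 4, prepending L[row]:
  step 1: row=4, L[4]='$', prepend. Next row=LF[4]=0
  step 2: row=0, L[0]='r', prepend. Next row=LF[0]=6
  step 3: row=6, L[6]='P', prepend. Next row=LF[6]=1
  step 4: row=1, L[1]='Q', prepend. Next row=LF[1]=2
  step 5: row=2, L[2]='Q', prepend. Next row=LF[2]=3
  step 6: row=3, L[3]='r', prepend. Next row=LF[3]=7
  step 7: row=7, L[7]='r', prepend. Next row=LF[7]=9
  step 8: row=9, L[9]='q', prepend. Next row=LF[9]=5
  step 9: row=5, L[5]='r', prepend. Next row=LF[5]=8
  step 10: row=8, L[8]='R', prepend. Next row=LF[8]=4
Reversed output: RrqrrQQPr$

Answer: RrqrrQQPr$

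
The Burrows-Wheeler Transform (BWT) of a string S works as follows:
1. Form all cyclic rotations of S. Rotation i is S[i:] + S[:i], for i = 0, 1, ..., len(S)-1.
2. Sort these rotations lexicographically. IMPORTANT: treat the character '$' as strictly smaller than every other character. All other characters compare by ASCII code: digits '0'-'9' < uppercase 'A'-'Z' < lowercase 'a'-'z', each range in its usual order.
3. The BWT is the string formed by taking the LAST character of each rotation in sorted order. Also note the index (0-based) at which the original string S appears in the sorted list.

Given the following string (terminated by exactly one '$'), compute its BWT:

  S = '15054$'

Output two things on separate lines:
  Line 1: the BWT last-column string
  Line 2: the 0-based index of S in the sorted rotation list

All 6 rotations (rotation i = S[i:]+S[:i]):
  rot[0] = 15054$
  rot[1] = 5054$1
  rot[2] = 054$15
  rot[3] = 54$150
  rot[4] = 4$1505
  rot[5] = $15054
Sorted (with $ < everything):
  sorted[0] = $15054  (last char: '4')
  sorted[1] = 054$15  (last char: '5')
  sorted[2] = 15054$  (last char: '$')
  sorted[3] = 4$1505  (last char: '5')
  sorted[4] = 5054$1  (last char: '1')
  sorted[5] = 54$150  (last char: '0')
Last column: 45$510
Original string S is at sorted index 2

Answer: 45$510
2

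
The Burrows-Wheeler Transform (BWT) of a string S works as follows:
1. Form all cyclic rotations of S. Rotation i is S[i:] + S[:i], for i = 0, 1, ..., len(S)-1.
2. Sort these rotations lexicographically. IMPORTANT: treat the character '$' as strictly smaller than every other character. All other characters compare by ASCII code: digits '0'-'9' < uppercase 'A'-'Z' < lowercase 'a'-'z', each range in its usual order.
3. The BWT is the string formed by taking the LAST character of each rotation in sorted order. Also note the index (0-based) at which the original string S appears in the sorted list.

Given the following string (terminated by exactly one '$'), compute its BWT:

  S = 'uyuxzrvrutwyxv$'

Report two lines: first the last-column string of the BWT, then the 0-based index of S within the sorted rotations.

Answer: vvzury$xrtyuuwx
6

Derivation:
All 15 rotations (rotation i = S[i:]+S[:i]):
  rot[0] = uyuxzrvrutwyxv$
  rot[1] = yuxzrvrutwyxv$u
  rot[2] = uxzrvrutwyxv$uy
  rot[3] = xzrvrutwyxv$uyu
  rot[4] = zrvrutwyxv$uyux
  rot[5] = rvrutwyxv$uyuxz
  rot[6] = vrutwyxv$uyuxzr
  rot[7] = rutwyxv$uyuxzrv
  rot[8] = utwyxv$uyuxzrvr
  rot[9] = twyxv$uyuxzrvru
  rot[10] = wyxv$uyuxzrvrut
  rot[11] = yxv$uyuxzrvrutw
  rot[12] = xv$uyuxzrvrutwy
  rot[13] = v$uyuxzrvrutwyx
  rot[14] = $uyuxzrvrutwyxv
Sorted (with $ < everything):
  sorted[0] = $uyuxzrvrutwyxv  (last char: 'v')
  sorted[1] = rutwyxv$uyuxzrv  (last char: 'v')
  sorted[2] = rvrutwyxv$uyuxz  (last char: 'z')
  sorted[3] = twyxv$uyuxzrvru  (last char: 'u')
  sorted[4] = utwyxv$uyuxzrvr  (last char: 'r')
  sorted[5] = uxzrvrutwyxv$uy  (last char: 'y')
  sorted[6] = uyuxzrvrutwyxv$  (last char: '$')
  sorted[7] = v$uyuxzrvrutwyx  (last char: 'x')
  sorted[8] = vrutwyxv$uyuxzr  (last char: 'r')
  sorted[9] = wyxv$uyuxzrvrut  (last char: 't')
  sorted[10] = xv$uyuxzrvrutwy  (last char: 'y')
  sorted[11] = xzrvrutwyxv$uyu  (last char: 'u')
  sorted[12] = yuxzrvrutwyxv$u  (last char: 'u')
  sorted[13] = yxv$uyuxzrvrutw  (last char: 'w')
  sorted[14] = zrvrutwyxv$uyux  (last char: 'x')
Last column: vvzury$xrtyuuwx
Original string S is at sorted index 6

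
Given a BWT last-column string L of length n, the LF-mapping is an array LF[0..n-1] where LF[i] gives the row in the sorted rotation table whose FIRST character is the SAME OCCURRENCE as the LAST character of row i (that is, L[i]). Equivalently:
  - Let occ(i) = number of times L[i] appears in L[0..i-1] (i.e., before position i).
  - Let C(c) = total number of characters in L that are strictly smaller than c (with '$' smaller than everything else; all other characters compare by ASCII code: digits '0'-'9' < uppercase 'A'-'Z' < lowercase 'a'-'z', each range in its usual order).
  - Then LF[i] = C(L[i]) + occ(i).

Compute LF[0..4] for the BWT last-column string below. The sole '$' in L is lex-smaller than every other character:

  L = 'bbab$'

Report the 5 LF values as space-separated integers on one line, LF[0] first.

Char counts: '$':1, 'a':1, 'b':3
C (first-col start): C('$')=0, C('a')=1, C('b')=2
L[0]='b': occ=0, LF[0]=C('b')+0=2+0=2
L[1]='b': occ=1, LF[1]=C('b')+1=2+1=3
L[2]='a': occ=0, LF[2]=C('a')+0=1+0=1
L[3]='b': occ=2, LF[3]=C('b')+2=2+2=4
L[4]='$': occ=0, LF[4]=C('$')+0=0+0=0

Answer: 2 3 1 4 0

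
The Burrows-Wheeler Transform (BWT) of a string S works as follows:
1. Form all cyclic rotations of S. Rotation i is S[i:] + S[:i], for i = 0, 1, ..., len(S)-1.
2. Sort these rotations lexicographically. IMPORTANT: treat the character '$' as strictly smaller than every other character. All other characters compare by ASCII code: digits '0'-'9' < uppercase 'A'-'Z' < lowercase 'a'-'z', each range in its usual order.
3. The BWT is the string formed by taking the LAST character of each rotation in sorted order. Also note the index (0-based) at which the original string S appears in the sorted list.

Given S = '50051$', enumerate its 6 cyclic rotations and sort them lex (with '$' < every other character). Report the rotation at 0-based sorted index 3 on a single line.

All 6 rotations (rotation i = S[i:]+S[:i]):
  rot[0] = 50051$
  rot[1] = 0051$5
  rot[2] = 051$50
  rot[3] = 51$500
  rot[4] = 1$5005
  rot[5] = $50051
Sorted (with $ < everything):
  sorted[0] = $50051
  sorted[1] = 0051$5
  sorted[2] = 051$50
  sorted[3] = 1$5005
  sorted[4] = 50051$
  sorted[5] = 51$500
sorted[3] = 1$5005

Answer: 1$5005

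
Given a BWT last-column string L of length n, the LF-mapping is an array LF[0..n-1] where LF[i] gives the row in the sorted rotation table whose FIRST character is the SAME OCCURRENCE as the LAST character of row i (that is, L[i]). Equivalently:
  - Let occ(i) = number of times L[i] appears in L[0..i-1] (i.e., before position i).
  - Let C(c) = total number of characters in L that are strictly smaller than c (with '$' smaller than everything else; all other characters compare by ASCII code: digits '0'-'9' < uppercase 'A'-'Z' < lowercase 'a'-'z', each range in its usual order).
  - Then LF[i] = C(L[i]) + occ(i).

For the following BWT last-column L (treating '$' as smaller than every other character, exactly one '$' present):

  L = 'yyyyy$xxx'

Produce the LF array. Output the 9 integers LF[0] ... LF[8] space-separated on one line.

Char counts: '$':1, 'x':3, 'y':5
C (first-col start): C('$')=0, C('x')=1, C('y')=4
L[0]='y': occ=0, LF[0]=C('y')+0=4+0=4
L[1]='y': occ=1, LF[1]=C('y')+1=4+1=5
L[2]='y': occ=2, LF[2]=C('y')+2=4+2=6
L[3]='y': occ=3, LF[3]=C('y')+3=4+3=7
L[4]='y': occ=4, LF[4]=C('y')+4=4+4=8
L[5]='$': occ=0, LF[5]=C('$')+0=0+0=0
L[6]='x': occ=0, LF[6]=C('x')+0=1+0=1
L[7]='x': occ=1, LF[7]=C('x')+1=1+1=2
L[8]='x': occ=2, LF[8]=C('x')+2=1+2=3

Answer: 4 5 6 7 8 0 1 2 3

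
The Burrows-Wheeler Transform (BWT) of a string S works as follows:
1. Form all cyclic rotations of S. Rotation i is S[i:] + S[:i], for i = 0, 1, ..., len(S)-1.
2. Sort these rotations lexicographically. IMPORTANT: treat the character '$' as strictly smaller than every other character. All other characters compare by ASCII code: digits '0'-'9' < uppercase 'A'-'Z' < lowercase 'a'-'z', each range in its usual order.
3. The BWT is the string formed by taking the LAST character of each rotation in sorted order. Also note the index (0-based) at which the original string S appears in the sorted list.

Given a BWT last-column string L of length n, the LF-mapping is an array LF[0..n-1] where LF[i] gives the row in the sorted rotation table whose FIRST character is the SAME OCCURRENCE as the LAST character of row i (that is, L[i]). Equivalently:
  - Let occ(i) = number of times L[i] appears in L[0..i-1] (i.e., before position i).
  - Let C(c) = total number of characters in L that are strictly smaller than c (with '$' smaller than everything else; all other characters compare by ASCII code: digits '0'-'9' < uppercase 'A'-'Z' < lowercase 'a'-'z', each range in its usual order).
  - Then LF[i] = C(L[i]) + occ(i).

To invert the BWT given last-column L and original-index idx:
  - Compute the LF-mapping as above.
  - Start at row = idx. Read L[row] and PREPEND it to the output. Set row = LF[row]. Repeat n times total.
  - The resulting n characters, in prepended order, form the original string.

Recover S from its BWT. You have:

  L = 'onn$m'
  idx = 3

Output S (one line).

Answer: nnmo$

Derivation:
LF mapping: 4 2 3 0 1
Walk LF starting at row 3, prepending L[row]:
  step 1: row=3, L[3]='$', prepend. Next row=LF[3]=0
  step 2: row=0, L[0]='o', prepend. Next row=LF[0]=4
  step 3: row=4, L[4]='m', prepend. Next row=LF[4]=1
  step 4: row=1, L[1]='n', prepend. Next row=LF[1]=2
  step 5: row=2, L[2]='n', prepend. Next row=LF[2]=3
Reversed output: nnmo$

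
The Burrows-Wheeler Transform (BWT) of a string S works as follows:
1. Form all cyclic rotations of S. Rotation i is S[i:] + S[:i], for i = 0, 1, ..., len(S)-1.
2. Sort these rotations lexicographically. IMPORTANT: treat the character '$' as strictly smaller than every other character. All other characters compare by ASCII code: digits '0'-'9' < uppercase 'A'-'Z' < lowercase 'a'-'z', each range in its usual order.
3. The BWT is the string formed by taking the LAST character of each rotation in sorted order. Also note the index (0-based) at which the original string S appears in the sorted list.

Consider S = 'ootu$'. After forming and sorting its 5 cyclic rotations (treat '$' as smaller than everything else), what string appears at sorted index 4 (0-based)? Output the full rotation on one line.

Answer: u$oot

Derivation:
All 5 rotations (rotation i = S[i:]+S[:i]):
  rot[0] = ootu$
  rot[1] = otu$o
  rot[2] = tu$oo
  rot[3] = u$oot
  rot[4] = $ootu
Sorted (with $ < everything):
  sorted[0] = $ootu
  sorted[1] = ootu$
  sorted[2] = otu$o
  sorted[3] = tu$oo
  sorted[4] = u$oot
sorted[4] = u$oot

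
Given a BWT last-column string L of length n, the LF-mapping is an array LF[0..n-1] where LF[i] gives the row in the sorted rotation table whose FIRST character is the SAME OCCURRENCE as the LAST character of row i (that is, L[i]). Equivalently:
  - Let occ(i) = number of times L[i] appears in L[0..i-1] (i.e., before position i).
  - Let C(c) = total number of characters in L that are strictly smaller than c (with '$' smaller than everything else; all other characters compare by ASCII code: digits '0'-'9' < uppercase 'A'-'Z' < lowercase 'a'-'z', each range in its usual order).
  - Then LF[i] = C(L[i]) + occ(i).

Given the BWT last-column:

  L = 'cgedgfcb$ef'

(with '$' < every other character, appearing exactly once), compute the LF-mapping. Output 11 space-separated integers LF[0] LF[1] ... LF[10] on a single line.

Char counts: '$':1, 'b':1, 'c':2, 'd':1, 'e':2, 'f':2, 'g':2
C (first-col start): C('$')=0, C('b')=1, C('c')=2, C('d')=4, C('e')=5, C('f')=7, C('g')=9
L[0]='c': occ=0, LF[0]=C('c')+0=2+0=2
L[1]='g': occ=0, LF[1]=C('g')+0=9+0=9
L[2]='e': occ=0, LF[2]=C('e')+0=5+0=5
L[3]='d': occ=0, LF[3]=C('d')+0=4+0=4
L[4]='g': occ=1, LF[4]=C('g')+1=9+1=10
L[5]='f': occ=0, LF[5]=C('f')+0=7+0=7
L[6]='c': occ=1, LF[6]=C('c')+1=2+1=3
L[7]='b': occ=0, LF[7]=C('b')+0=1+0=1
L[8]='$': occ=0, LF[8]=C('$')+0=0+0=0
L[9]='e': occ=1, LF[9]=C('e')+1=5+1=6
L[10]='f': occ=1, LF[10]=C('f')+1=7+1=8

Answer: 2 9 5 4 10 7 3 1 0 6 8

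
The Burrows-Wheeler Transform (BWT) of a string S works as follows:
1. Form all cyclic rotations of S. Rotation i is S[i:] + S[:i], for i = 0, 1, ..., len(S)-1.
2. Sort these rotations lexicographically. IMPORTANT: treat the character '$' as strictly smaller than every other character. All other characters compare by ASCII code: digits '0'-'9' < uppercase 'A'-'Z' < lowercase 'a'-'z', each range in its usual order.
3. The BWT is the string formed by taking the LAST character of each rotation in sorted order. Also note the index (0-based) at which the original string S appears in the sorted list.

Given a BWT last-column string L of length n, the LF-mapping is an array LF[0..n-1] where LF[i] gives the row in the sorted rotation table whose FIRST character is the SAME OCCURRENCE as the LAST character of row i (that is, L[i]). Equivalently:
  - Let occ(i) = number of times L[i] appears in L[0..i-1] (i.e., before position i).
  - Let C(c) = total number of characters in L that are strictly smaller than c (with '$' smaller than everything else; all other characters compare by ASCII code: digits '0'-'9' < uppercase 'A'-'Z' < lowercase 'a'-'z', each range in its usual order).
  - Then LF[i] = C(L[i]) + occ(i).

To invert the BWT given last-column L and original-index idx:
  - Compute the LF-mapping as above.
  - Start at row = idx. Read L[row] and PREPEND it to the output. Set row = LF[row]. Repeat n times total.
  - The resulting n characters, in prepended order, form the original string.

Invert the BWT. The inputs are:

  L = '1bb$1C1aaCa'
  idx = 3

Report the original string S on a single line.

Answer: 1aaab1CCb1$

Derivation:
LF mapping: 1 9 10 0 2 4 3 6 7 5 8
Walk LF starting at row 3, prepending L[row]:
  step 1: row=3, L[3]='$', prepend. Next row=LF[3]=0
  step 2: row=0, L[0]='1', prepend. Next row=LF[0]=1
  step 3: row=1, L[1]='b', prepend. Next row=LF[1]=9
  step 4: row=9, L[9]='C', prepend. Next row=LF[9]=5
  step 5: row=5, L[5]='C', prepend. Next row=LF[5]=4
  step 6: row=4, L[4]='1', prepend. Next row=LF[4]=2
  step 7: row=2, L[2]='b', prepend. Next row=LF[2]=10
  step 8: row=10, L[10]='a', prepend. Next row=LF[10]=8
  step 9: row=8, L[8]='a', prepend. Next row=LF[8]=7
  step 10: row=7, L[7]='a', prepend. Next row=LF[7]=6
  step 11: row=6, L[6]='1', prepend. Next row=LF[6]=3
Reversed output: 1aaab1CCb1$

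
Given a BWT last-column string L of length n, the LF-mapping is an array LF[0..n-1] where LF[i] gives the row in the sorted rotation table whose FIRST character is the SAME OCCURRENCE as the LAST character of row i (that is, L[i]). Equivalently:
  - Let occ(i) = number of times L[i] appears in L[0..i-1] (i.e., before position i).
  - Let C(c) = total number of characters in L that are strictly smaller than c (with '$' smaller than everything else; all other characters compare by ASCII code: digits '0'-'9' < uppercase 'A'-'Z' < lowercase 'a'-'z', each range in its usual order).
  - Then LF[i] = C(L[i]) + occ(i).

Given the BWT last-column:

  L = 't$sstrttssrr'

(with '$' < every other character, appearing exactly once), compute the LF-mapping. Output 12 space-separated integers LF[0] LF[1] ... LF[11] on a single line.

Char counts: '$':1, 'r':3, 's':4, 't':4
C (first-col start): C('$')=0, C('r')=1, C('s')=4, C('t')=8
L[0]='t': occ=0, LF[0]=C('t')+0=8+0=8
L[1]='$': occ=0, LF[1]=C('$')+0=0+0=0
L[2]='s': occ=0, LF[2]=C('s')+0=4+0=4
L[3]='s': occ=1, LF[3]=C('s')+1=4+1=5
L[4]='t': occ=1, LF[4]=C('t')+1=8+1=9
L[5]='r': occ=0, LF[5]=C('r')+0=1+0=1
L[6]='t': occ=2, LF[6]=C('t')+2=8+2=10
L[7]='t': occ=3, LF[7]=C('t')+3=8+3=11
L[8]='s': occ=2, LF[8]=C('s')+2=4+2=6
L[9]='s': occ=3, LF[9]=C('s')+3=4+3=7
L[10]='r': occ=1, LF[10]=C('r')+1=1+1=2
L[11]='r': occ=2, LF[11]=C('r')+2=1+2=3

Answer: 8 0 4 5 9 1 10 11 6 7 2 3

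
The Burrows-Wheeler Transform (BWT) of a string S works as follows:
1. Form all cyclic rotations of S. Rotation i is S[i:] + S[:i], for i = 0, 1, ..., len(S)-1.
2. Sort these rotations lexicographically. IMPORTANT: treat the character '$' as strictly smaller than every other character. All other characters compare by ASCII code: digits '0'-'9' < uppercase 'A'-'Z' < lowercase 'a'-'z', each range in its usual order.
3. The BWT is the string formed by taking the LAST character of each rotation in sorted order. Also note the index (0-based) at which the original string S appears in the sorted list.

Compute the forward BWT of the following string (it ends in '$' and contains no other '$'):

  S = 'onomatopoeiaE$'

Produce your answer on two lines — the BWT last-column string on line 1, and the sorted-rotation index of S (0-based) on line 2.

Answer: Eaimoeoopn$toa
10

Derivation:
All 14 rotations (rotation i = S[i:]+S[:i]):
  rot[0] = onomatopoeiaE$
  rot[1] = nomatopoeiaE$o
  rot[2] = omatopoeiaE$on
  rot[3] = matopoeiaE$ono
  rot[4] = atopoeiaE$onom
  rot[5] = topoeiaE$onoma
  rot[6] = opoeiaE$onomat
  rot[7] = poeiaE$onomato
  rot[8] = oeiaE$onomatop
  rot[9] = eiaE$onomatopo
  rot[10] = iaE$onomatopoe
  rot[11] = aE$onomatopoei
  rot[12] = E$onomatopoeia
  rot[13] = $onomatopoeiaE
Sorted (with $ < everything):
  sorted[0] = $onomatopoeiaE  (last char: 'E')
  sorted[1] = E$onomatopoeia  (last char: 'a')
  sorted[2] = aE$onomatopoei  (last char: 'i')
  sorted[3] = atopoeiaE$onom  (last char: 'm')
  sorted[4] = eiaE$onomatopo  (last char: 'o')
  sorted[5] = iaE$onomatopoe  (last char: 'e')
  sorted[6] = matopoeiaE$ono  (last char: 'o')
  sorted[7] = nomatopoeiaE$o  (last char: 'o')
  sorted[8] = oeiaE$onomatop  (last char: 'p')
  sorted[9] = omatopoeiaE$on  (last char: 'n')
  sorted[10] = onomatopoeiaE$  (last char: '$')
  sorted[11] = opoeiaE$onomat  (last char: 't')
  sorted[12] = poeiaE$onomato  (last char: 'o')
  sorted[13] = topoeiaE$onoma  (last char: 'a')
Last column: Eaimoeoopn$toa
Original string S is at sorted index 10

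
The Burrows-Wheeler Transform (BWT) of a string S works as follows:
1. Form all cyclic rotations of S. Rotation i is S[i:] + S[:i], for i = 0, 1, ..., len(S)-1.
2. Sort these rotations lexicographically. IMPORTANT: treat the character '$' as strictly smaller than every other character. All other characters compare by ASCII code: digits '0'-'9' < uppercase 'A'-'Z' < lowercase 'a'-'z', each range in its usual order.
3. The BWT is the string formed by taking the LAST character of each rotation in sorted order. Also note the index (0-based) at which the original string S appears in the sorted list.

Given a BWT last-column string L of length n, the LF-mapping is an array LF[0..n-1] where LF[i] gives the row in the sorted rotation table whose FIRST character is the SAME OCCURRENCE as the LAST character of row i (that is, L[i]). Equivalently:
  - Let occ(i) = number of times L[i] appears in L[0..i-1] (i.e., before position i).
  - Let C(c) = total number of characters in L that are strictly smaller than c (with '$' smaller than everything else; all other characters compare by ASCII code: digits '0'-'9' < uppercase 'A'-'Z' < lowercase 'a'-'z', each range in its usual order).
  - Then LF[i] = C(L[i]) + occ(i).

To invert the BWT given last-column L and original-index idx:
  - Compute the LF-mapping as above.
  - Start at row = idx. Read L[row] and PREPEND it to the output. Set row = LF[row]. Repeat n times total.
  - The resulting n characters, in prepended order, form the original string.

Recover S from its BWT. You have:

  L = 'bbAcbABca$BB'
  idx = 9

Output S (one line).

Answer: bBcBabAABcb$

Derivation:
LF mapping: 7 8 1 10 9 2 3 11 6 0 4 5
Walk LF starting at row 9, prepending L[row]:
  step 1: row=9, L[9]='$', prepend. Next row=LF[9]=0
  step 2: row=0, L[0]='b', prepend. Next row=LF[0]=7
  step 3: row=7, L[7]='c', prepend. Next row=LF[7]=11
  step 4: row=11, L[11]='B', prepend. Next row=LF[11]=5
  step 5: row=5, L[5]='A', prepend. Next row=LF[5]=2
  step 6: row=2, L[2]='A', prepend. Next row=LF[2]=1
  step 7: row=1, L[1]='b', prepend. Next row=LF[1]=8
  step 8: row=8, L[8]='a', prepend. Next row=LF[8]=6
  step 9: row=6, L[6]='B', prepend. Next row=LF[6]=3
  step 10: row=3, L[3]='c', prepend. Next row=LF[3]=10
  step 11: row=10, L[10]='B', prepend. Next row=LF[10]=4
  step 12: row=4, L[4]='b', prepend. Next row=LF[4]=9
Reversed output: bBcBabAABcb$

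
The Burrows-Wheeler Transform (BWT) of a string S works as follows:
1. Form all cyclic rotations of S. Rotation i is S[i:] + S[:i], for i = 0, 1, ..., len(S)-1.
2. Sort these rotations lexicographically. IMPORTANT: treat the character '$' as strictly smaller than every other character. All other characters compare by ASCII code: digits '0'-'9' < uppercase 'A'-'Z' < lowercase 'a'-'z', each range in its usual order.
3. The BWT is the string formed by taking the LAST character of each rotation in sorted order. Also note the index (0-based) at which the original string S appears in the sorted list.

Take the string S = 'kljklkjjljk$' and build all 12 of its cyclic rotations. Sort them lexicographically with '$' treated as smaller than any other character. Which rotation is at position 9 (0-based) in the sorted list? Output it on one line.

All 12 rotations (rotation i = S[i:]+S[:i]):
  rot[0] = kljklkjjljk$
  rot[1] = ljklkjjljk$k
  rot[2] = jklkjjljk$kl
  rot[3] = klkjjljk$klj
  rot[4] = lkjjljk$kljk
  rot[5] = kjjljk$kljkl
  rot[6] = jjljk$kljklk
  rot[7] = jljk$kljklkj
  rot[8] = ljk$kljklkjj
  rot[9] = jk$kljklkjjl
  rot[10] = k$kljklkjjlj
  rot[11] = $kljklkjjljk
Sorted (with $ < everything):
  sorted[0] = $kljklkjjljk
  sorted[1] = jjljk$kljklk
  sorted[2] = jk$kljklkjjl
  sorted[3] = jklkjjljk$kl
  sorted[4] = jljk$kljklkj
  sorted[5] = k$kljklkjjlj
  sorted[6] = kjjljk$kljkl
  sorted[7] = kljklkjjljk$
  sorted[8] = klkjjljk$klj
  sorted[9] = ljk$kljklkjj
  sorted[10] = ljklkjjljk$k
  sorted[11] = lkjjljk$kljk
sorted[9] = ljk$kljklkjj

Answer: ljk$kljklkjj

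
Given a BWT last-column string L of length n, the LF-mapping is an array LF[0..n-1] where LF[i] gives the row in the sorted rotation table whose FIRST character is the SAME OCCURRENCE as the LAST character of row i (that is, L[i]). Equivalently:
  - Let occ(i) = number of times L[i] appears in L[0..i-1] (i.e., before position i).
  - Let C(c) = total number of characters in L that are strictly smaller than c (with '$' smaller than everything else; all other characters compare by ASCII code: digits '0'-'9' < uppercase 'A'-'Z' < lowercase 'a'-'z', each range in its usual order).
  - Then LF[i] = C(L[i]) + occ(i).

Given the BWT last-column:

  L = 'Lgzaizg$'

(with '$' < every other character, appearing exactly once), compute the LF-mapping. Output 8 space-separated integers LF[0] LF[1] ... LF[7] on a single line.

Char counts: '$':1, 'L':1, 'a':1, 'g':2, 'i':1, 'z':2
C (first-col start): C('$')=0, C('L')=1, C('a')=2, C('g')=3, C('i')=5, C('z')=6
L[0]='L': occ=0, LF[0]=C('L')+0=1+0=1
L[1]='g': occ=0, LF[1]=C('g')+0=3+0=3
L[2]='z': occ=0, LF[2]=C('z')+0=6+0=6
L[3]='a': occ=0, LF[3]=C('a')+0=2+0=2
L[4]='i': occ=0, LF[4]=C('i')+0=5+0=5
L[5]='z': occ=1, LF[5]=C('z')+1=6+1=7
L[6]='g': occ=1, LF[6]=C('g')+1=3+1=4
L[7]='$': occ=0, LF[7]=C('$')+0=0+0=0

Answer: 1 3 6 2 5 7 4 0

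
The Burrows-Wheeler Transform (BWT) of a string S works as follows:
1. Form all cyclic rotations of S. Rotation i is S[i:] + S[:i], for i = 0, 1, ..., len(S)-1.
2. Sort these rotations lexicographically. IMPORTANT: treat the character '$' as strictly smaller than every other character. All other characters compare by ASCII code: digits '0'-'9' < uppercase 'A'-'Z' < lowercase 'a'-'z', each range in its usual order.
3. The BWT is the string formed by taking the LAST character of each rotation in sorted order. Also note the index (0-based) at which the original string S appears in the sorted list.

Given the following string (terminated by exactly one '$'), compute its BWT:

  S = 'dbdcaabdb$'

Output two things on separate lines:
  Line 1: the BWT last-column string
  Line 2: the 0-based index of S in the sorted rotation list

All 10 rotations (rotation i = S[i:]+S[:i]):
  rot[0] = dbdcaabdb$
  rot[1] = bdcaabdb$d
  rot[2] = dcaabdb$db
  rot[3] = caabdb$dbd
  rot[4] = aabdb$dbdc
  rot[5] = abdb$dbdca
  rot[6] = bdb$dbdcaa
  rot[7] = db$dbdcaab
  rot[8] = b$dbdcaabd
  rot[9] = $dbdcaabdb
Sorted (with $ < everything):
  sorted[0] = $dbdcaabdb  (last char: 'b')
  sorted[1] = aabdb$dbdc  (last char: 'c')
  sorted[2] = abdb$dbdca  (last char: 'a')
  sorted[3] = b$dbdcaabd  (last char: 'd')
  sorted[4] = bdb$dbdcaa  (last char: 'a')
  sorted[5] = bdcaabdb$d  (last char: 'd')
  sorted[6] = caabdb$dbd  (last char: 'd')
  sorted[7] = db$dbdcaab  (last char: 'b')
  sorted[8] = dbdcaabdb$  (last char: '$')
  sorted[9] = dcaabdb$db  (last char: 'b')
Last column: bcadaddb$b
Original string S is at sorted index 8

Answer: bcadaddb$b
8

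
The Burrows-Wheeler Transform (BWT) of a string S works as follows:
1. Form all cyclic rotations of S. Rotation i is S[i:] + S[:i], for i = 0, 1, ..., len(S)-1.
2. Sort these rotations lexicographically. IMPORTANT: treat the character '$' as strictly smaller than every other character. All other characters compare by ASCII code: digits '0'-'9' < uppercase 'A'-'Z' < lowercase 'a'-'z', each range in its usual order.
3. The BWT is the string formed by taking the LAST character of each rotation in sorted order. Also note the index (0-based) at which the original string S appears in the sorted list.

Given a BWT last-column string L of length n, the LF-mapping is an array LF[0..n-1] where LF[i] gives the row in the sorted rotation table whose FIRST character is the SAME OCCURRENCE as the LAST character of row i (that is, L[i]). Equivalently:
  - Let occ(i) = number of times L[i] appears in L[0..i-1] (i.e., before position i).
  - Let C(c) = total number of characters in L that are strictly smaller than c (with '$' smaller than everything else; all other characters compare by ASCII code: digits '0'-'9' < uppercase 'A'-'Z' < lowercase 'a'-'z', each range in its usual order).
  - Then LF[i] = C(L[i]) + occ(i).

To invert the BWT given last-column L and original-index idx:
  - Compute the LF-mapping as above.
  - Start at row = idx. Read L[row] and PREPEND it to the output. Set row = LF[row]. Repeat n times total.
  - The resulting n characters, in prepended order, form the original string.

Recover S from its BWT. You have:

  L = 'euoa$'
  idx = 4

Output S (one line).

LF mapping: 2 4 3 1 0
Walk LF starting at row 4, prepending L[row]:
  step 1: row=4, L[4]='$', prepend. Next row=LF[4]=0
  step 2: row=0, L[0]='e', prepend. Next row=LF[0]=2
  step 3: row=2, L[2]='o', prepend. Next row=LF[2]=3
  step 4: row=3, L[3]='a', prepend. Next row=LF[3]=1
  step 5: row=1, L[1]='u', prepend. Next row=LF[1]=4
Reversed output: uaoe$

Answer: uaoe$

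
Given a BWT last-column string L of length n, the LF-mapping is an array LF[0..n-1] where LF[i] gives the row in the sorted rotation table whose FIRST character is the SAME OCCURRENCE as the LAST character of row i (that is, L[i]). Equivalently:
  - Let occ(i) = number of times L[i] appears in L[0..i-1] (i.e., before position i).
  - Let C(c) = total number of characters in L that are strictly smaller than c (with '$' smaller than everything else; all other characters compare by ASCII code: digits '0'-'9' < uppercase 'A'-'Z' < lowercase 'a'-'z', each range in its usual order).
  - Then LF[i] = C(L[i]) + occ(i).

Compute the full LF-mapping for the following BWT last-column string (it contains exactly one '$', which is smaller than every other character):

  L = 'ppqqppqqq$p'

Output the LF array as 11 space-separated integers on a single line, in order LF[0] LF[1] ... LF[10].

Answer: 1 2 6 7 3 4 8 9 10 0 5

Derivation:
Char counts: '$':1, 'p':5, 'q':5
C (first-col start): C('$')=0, C('p')=1, C('q')=6
L[0]='p': occ=0, LF[0]=C('p')+0=1+0=1
L[1]='p': occ=1, LF[1]=C('p')+1=1+1=2
L[2]='q': occ=0, LF[2]=C('q')+0=6+0=6
L[3]='q': occ=1, LF[3]=C('q')+1=6+1=7
L[4]='p': occ=2, LF[4]=C('p')+2=1+2=3
L[5]='p': occ=3, LF[5]=C('p')+3=1+3=4
L[6]='q': occ=2, LF[6]=C('q')+2=6+2=8
L[7]='q': occ=3, LF[7]=C('q')+3=6+3=9
L[8]='q': occ=4, LF[8]=C('q')+4=6+4=10
L[9]='$': occ=0, LF[9]=C('$')+0=0+0=0
L[10]='p': occ=4, LF[10]=C('p')+4=1+4=5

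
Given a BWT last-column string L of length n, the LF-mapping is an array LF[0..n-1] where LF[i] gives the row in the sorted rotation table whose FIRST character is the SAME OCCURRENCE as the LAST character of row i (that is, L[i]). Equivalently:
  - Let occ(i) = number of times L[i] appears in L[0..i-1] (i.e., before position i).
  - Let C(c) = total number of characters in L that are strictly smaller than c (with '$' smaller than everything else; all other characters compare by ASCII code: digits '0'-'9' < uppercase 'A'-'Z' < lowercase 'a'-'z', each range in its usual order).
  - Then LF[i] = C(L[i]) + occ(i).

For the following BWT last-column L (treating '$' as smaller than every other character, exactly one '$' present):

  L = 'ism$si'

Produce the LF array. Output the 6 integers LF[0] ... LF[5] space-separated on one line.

Char counts: '$':1, 'i':2, 'm':1, 's':2
C (first-col start): C('$')=0, C('i')=1, C('m')=3, C('s')=4
L[0]='i': occ=0, LF[0]=C('i')+0=1+0=1
L[1]='s': occ=0, LF[1]=C('s')+0=4+0=4
L[2]='m': occ=0, LF[2]=C('m')+0=3+0=3
L[3]='$': occ=0, LF[3]=C('$')+0=0+0=0
L[4]='s': occ=1, LF[4]=C('s')+1=4+1=5
L[5]='i': occ=1, LF[5]=C('i')+1=1+1=2

Answer: 1 4 3 0 5 2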